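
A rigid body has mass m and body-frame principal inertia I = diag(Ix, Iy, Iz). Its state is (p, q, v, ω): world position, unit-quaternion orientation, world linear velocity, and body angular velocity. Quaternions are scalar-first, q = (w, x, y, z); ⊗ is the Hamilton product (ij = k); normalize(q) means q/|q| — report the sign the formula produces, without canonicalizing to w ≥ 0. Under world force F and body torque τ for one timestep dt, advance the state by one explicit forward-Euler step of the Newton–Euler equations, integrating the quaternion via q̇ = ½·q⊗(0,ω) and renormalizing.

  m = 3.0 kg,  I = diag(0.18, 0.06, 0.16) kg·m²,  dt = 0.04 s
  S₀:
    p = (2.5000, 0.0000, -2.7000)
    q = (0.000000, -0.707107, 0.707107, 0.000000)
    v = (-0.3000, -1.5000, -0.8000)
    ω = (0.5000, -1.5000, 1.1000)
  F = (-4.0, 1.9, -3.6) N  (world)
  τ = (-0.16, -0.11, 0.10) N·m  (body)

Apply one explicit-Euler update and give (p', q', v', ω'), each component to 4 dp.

angular accel α = (0.0278, -2.0167, 0.0625)
ω + α·dt = (0.5011, -1.5807, 1.1025)
q⊗(0,ω) = (1.4142140, 0.7778177, 0.7778177, 0.7071070)
q' = normalize(q + ½dt·q⊗(0,ω)) = (0.0283, -0.6910, 0.7221, 0.0141)
a = F/m = (-1.3333, 0.6333, -1.2000)
p' = p + v·dt = (2.4880, -0.0600, -2.7320)
new velocity v' = (-0.3533, -1.4747, -0.8480)

p' = (2.4880, -0.0600, -2.7320)
q' = (0.0283, -0.6910, 0.7221, 0.0141)
v' = (-0.3533, -1.4747, -0.8480)
ω' = (0.5011, -1.5807, 1.1025)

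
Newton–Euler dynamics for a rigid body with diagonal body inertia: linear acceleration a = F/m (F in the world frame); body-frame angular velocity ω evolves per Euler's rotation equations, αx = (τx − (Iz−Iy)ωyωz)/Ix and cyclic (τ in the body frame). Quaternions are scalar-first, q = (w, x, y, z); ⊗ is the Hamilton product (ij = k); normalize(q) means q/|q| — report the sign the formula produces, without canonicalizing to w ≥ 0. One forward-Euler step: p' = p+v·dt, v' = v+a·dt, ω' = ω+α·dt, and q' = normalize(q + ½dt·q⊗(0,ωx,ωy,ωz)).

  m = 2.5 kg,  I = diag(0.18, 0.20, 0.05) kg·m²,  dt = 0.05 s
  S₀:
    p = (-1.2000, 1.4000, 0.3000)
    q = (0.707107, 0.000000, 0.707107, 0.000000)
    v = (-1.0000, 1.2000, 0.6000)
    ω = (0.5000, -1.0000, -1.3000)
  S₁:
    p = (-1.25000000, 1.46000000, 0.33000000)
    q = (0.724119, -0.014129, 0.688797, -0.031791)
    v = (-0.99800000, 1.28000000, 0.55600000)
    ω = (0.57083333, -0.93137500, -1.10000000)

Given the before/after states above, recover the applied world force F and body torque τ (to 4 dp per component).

F = (0.1000, 4.0000, -2.2000)
τ = (0.0600, 0.1900, 0.1900)

rate change Δω = (0.07083333, 0.06862500, 0.20000000)
I·α + gyro = (0.0600, 0.1900, 0.1900)
v₁ − v₀ = (0.00200000, 0.08000000, -0.04400000)
F = m·Δv/dt = (0.1000, 4.0000, -2.2000)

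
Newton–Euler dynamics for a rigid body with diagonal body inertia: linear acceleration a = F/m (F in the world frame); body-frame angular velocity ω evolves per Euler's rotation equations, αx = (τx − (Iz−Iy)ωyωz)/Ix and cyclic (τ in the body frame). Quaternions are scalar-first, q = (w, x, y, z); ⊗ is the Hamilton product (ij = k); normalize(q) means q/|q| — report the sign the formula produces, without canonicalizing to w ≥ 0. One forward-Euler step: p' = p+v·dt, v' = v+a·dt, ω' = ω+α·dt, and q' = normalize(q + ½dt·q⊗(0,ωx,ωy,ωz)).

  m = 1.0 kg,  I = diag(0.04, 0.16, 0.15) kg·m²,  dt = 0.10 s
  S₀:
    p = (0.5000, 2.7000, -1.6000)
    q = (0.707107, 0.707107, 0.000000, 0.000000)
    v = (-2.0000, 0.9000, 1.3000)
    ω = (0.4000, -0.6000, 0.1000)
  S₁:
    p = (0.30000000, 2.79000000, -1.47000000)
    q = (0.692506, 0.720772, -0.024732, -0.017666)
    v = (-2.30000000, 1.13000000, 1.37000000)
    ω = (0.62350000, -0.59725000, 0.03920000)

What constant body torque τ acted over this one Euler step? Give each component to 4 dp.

rate change Δω = (0.22350000, 0.00275000, -0.06080000)
ω₀×(Iω₀) = (0.0006, -0.0044, -0.0288)
applied torque τ = (0.0900, 0.0000, -0.1200)

τ = (0.0900, 0.0000, -0.1200)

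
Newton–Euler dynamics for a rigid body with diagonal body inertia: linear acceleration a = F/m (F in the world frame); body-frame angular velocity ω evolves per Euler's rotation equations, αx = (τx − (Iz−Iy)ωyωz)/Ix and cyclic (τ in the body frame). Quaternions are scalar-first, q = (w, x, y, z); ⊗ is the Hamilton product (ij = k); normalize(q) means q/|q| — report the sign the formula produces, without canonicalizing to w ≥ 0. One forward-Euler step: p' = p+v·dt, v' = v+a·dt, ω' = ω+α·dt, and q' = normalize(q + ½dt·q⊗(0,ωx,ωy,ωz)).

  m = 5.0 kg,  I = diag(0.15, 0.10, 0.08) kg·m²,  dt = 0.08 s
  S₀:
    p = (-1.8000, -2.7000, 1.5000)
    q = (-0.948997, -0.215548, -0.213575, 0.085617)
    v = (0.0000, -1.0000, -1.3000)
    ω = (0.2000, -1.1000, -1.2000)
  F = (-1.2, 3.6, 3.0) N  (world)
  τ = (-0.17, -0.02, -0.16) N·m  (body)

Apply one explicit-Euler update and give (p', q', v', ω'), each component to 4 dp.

p' = (-1.8000, -2.7800, 1.3960)
q' = (-0.9505, -0.2087, -0.1811, 0.1421)
v' = (-0.0192, -0.9424, -1.2520)
ω' = (0.1234, -1.1026, -1.3710)

a = F/m = (-0.2400, 0.7200, 0.6000)
new position p' = (-1.8000, -2.7800, 1.3960)
new velocity v' = (-0.0192, -0.9424, -1.2520)
α = I⁻¹(τ − ω×Iω) = (-0.9573, -0.0320, -2.1375)
new body rate ω' = (0.1234, -1.1026, -1.3710)
q⊗(0,ω) = (-0.0890825, 0.1606693, 0.8023625, 1.4186142)
q + ½dt·q⊗(0,ω), renormalized = (-0.9505, -0.2087, -0.1811, 0.1421)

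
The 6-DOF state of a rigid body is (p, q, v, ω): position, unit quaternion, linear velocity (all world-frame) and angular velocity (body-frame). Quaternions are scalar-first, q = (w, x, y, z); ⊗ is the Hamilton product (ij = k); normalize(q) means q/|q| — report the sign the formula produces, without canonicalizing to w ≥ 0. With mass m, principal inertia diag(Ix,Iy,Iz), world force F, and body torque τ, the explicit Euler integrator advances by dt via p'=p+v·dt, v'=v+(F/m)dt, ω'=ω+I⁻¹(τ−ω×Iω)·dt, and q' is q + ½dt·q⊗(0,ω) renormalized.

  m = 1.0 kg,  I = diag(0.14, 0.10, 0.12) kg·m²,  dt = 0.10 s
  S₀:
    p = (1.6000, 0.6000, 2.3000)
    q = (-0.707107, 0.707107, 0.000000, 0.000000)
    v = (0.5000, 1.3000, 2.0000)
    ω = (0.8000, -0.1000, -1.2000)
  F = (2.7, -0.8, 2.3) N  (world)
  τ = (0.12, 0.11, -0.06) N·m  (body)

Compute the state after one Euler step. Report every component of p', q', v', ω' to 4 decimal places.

(τ − ω×Iω)/I = (0.8400, 1.2920, -0.5267)
new body rate ω' = (0.8840, 0.0292, -1.2527)
Hamilton product q⊗(0,ω) = (-0.5656856, -0.5656856, 0.9192391, 0.7778177)
q + ½dt·q⊗(0,ω), renormalized = (-0.7335, 0.6771, 0.0458, 0.0388)
p' = p + v·dt = (1.6500, 0.7300, 2.5000)
v' = v + a·dt = (0.7700, 1.2200, 2.2300)

p' = (1.6500, 0.7300, 2.5000)
q' = (-0.7335, 0.6771, 0.0458, 0.0388)
v' = (0.7700, 1.2200, 2.2300)
ω' = (0.8840, 0.0292, -1.2527)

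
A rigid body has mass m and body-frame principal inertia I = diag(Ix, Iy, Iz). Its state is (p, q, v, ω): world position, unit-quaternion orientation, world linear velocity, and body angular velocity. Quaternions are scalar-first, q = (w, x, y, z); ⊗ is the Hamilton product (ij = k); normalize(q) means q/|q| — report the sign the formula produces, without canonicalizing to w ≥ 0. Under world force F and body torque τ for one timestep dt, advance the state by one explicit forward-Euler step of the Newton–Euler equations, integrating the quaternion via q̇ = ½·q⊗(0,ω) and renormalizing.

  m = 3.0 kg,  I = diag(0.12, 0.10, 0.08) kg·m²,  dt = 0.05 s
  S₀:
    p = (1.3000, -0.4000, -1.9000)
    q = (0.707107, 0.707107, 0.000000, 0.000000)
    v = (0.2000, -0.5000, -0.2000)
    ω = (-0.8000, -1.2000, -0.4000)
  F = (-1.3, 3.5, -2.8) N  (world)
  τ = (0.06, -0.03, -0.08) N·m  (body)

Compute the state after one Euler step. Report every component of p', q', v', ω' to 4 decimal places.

gyro term ω×Iω = (-0.0096, 0.0128, -0.0192)
angular accel α = (0.5800, -0.4280, -0.7600)
ω + α·dt = (-0.7710, -1.2214, -0.4380)
2q̇ = q⊗(0,ω) = (0.5656856, -0.5656856, -0.5656856, -1.1313712)
updated quaternion q' = (0.7207, 0.6925, -0.0141, -0.0283)
p + v·dt = (1.3100, -0.4250, -1.9100)
new velocity v' = (0.1783, -0.4417, -0.2467)

p' = (1.3100, -0.4250, -1.9100)
q' = (0.7207, 0.6925, -0.0141, -0.0283)
v' = (0.1783, -0.4417, -0.2467)
ω' = (-0.7710, -1.2214, -0.4380)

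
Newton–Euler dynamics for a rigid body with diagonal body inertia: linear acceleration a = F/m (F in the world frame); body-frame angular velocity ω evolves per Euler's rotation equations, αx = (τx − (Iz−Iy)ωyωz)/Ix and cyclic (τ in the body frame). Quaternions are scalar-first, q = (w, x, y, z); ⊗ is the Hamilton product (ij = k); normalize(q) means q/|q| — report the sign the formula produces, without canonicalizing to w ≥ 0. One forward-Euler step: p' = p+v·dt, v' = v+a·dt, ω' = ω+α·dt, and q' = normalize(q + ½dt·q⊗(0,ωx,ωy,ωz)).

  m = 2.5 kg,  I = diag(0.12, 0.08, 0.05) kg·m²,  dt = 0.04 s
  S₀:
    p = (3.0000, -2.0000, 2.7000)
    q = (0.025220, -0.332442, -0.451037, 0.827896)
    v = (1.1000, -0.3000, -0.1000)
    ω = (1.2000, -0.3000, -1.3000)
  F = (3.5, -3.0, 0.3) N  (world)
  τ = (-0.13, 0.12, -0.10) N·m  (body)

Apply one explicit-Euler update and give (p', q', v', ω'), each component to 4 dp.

α = I⁻¹(τ − ω×Iω) = (-0.9858, 2.8650, -2.2880)
ω' = ω + α·dt = (1.1606, -0.1854, -1.3915)
Hamilton product q⊗(0,ω) = (1.3398841, 0.8649809, 0.5537346, 0.6081910)
q + ½dt·q⊗(0,ω), renormalized = (0.0520, -0.3149, -0.4397, 0.8395)
a = (1.4000, -1.2000, 0.1200)
p' = p + v·dt = (3.0440, -2.0120, 2.6960)
v' = v + a·dt = (1.1560, -0.3480, -0.0952)

p' = (3.0440, -2.0120, 2.6960)
q' = (0.0520, -0.3149, -0.4397, 0.8395)
v' = (1.1560, -0.3480, -0.0952)
ω' = (1.1606, -0.1854, -1.3915)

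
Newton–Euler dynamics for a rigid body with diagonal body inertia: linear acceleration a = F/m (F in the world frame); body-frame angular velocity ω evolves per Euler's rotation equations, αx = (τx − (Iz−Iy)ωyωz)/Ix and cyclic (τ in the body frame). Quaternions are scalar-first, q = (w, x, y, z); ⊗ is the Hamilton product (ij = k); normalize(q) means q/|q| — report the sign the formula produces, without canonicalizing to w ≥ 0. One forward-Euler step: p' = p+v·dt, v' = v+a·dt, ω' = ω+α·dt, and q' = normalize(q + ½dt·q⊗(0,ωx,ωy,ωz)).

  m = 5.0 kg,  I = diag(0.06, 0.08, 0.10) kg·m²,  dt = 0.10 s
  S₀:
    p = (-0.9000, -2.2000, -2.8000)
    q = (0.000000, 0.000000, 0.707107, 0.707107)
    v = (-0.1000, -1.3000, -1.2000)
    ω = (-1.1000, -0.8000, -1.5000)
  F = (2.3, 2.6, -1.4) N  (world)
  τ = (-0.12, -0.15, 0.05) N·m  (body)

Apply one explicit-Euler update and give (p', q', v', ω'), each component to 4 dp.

p' = (-0.9100, -2.3300, -2.9200)
q' = (0.0809, -0.0246, 0.6648, 0.7422)
v' = (-0.0540, -1.2480, -1.2280)
ω' = (-1.3400, -0.9050, -1.4676)

ω×(Iω) gyroscopic = (0.0240, -0.0660, 0.0176)
(τ − ω×Iω)/I = (-2.4000, -1.0500, 0.3240)
ω + α·dt = (-1.3400, -0.9050, -1.4676)
2q̇ = q⊗(0,ω) = (1.6263461, -0.4949749, -0.7778177, 0.7778177)
updated quaternion q' = (0.0809, -0.0246, 0.6648, 0.7422)
a = (0.4600, 0.5200, -0.2800)
p' = p + v·dt = (-0.9100, -2.3300, -2.9200)
v' = v + a·dt = (-0.0540, -1.2480, -1.2280)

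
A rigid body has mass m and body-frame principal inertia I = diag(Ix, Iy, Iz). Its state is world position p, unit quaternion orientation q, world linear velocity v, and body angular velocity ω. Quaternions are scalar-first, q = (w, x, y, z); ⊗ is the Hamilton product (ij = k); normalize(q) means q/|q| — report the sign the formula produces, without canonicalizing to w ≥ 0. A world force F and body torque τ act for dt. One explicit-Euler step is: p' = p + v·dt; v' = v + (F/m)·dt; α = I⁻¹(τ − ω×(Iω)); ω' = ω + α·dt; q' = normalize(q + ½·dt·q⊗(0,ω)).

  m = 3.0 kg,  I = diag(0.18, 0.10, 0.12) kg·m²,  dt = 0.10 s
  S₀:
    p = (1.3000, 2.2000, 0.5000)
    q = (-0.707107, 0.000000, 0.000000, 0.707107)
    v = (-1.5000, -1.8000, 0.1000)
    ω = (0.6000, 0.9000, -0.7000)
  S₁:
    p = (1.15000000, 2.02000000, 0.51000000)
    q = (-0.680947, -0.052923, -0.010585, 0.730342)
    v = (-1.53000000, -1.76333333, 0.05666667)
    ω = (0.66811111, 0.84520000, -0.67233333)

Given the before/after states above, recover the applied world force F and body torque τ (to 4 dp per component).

F = (-0.9000, 1.1000, -1.3000)
τ = (0.1100, -0.0800, -0.0100)

rate change Δω = (0.06811111, -0.05480000, 0.02766667)
ω₀×(Iω₀) = (-0.0126, -0.0252, -0.0432)
applied torque τ = (0.1100, -0.0800, -0.0100)
v₁ − v₀ = (-0.03000000, 0.03666667, -0.04333333)
applied force F = (-0.9000, 1.1000, -1.3000)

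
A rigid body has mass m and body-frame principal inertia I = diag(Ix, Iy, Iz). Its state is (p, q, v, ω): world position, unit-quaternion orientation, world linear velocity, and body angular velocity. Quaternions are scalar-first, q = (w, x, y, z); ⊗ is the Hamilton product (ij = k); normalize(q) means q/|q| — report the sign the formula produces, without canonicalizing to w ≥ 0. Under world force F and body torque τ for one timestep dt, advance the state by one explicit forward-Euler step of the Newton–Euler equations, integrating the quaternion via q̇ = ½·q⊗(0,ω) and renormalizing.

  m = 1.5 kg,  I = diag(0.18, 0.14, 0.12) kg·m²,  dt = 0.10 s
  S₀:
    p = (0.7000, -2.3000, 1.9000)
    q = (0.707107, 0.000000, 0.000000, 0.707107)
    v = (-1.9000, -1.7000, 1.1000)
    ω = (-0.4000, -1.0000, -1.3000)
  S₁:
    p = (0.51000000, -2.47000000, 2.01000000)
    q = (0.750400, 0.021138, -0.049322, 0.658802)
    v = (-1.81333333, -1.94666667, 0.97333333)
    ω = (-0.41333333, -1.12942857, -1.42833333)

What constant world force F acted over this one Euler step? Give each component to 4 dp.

velocity change Δv = (0.08666667, -0.24666667, -0.12666667)
F = m·Δv/dt = (1.3000, -3.7000, -1.9000)

F = (1.3000, -3.7000, -1.9000)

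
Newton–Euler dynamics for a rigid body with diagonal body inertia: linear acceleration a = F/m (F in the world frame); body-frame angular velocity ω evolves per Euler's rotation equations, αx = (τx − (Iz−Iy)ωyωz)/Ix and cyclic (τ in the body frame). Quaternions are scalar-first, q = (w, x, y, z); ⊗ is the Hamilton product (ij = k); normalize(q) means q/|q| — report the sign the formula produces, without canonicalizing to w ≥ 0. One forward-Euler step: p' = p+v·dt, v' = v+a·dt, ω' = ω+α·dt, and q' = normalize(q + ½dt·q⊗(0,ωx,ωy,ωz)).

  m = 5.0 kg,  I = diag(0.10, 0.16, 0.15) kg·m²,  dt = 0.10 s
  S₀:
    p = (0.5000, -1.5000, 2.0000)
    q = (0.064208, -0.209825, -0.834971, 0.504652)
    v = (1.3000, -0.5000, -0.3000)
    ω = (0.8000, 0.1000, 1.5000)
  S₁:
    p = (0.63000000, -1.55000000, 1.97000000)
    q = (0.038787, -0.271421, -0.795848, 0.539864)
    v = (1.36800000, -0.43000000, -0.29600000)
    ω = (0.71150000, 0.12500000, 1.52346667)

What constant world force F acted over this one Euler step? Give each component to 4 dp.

F = (3.4000, 3.5000, 0.2000)

velocity change Δv = (0.06800000, 0.07000000, 0.00400000)
F = m·Δv/dt = (3.4000, 3.5000, 0.2000)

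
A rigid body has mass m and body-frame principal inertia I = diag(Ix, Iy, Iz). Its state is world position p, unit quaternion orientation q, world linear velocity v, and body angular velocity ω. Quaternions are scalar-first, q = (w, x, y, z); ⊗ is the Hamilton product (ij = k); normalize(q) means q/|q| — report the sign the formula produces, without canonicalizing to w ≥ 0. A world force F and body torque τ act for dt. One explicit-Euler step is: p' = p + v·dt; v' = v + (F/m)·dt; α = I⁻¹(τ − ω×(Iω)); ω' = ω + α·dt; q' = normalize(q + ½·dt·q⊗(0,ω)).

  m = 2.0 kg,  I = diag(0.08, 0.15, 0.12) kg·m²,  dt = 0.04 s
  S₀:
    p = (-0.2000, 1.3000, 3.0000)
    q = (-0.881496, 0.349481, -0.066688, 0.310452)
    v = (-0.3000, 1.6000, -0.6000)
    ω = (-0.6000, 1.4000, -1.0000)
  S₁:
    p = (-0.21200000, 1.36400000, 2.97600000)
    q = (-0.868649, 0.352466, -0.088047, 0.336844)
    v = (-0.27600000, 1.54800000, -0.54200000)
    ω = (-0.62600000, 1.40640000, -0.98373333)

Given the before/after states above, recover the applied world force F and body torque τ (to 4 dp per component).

ω₁ − ω₀ = (-0.02600000, 0.00640000, 0.01626667)
ω₀×(Iω₀) = (0.0420, -0.0240, -0.0588)
I·α + gyro = (-0.0100, 0.0000, -0.0100)
Δv = v₁−v₀ = (0.02400000, -0.05200000, 0.05800000)
applied force F = (1.2000, -2.6000, 2.9000)

F = (1.2000, -2.6000, 2.9000)
τ = (-0.0100, 0.0000, -0.0100)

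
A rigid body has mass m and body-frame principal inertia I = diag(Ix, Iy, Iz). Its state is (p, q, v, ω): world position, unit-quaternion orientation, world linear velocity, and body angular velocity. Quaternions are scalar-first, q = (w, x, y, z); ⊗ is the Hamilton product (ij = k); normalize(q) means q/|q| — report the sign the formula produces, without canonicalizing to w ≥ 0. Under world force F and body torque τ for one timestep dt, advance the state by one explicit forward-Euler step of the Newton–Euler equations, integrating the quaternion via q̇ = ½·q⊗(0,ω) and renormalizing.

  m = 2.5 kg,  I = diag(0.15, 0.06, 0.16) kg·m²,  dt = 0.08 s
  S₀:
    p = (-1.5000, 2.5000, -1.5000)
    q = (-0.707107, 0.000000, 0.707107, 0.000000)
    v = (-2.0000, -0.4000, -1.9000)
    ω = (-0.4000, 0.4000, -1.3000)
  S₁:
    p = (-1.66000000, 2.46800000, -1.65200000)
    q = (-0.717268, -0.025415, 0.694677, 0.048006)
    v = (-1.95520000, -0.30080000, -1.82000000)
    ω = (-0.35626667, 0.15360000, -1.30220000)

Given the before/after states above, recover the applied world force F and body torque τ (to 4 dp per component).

F = (1.4000, 3.1000, 2.5000)
τ = (0.0300, -0.1900, 0.0100)

velocity change Δv = (0.04480000, 0.09920000, 0.08000000)
F = m·Δv/dt = (1.4000, 3.1000, 2.5000)
rate change Δω = (0.04373333, -0.24640000, -0.00220000)
applied torque τ = (0.0300, -0.1900, 0.0100)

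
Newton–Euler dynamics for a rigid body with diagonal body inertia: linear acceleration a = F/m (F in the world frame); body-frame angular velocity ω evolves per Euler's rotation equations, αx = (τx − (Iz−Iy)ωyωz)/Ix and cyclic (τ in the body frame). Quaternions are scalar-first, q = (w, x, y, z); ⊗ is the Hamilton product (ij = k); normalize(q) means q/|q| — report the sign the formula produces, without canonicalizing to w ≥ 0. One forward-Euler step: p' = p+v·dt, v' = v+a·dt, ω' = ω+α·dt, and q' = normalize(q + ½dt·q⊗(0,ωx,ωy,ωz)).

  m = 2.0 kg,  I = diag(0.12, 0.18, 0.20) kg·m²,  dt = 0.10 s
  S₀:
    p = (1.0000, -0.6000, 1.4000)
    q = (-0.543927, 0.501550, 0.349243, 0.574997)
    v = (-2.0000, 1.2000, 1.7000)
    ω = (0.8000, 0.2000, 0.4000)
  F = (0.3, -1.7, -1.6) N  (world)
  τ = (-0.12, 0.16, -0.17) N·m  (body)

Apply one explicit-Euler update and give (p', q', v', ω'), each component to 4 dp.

p' = (0.8000, -0.4800, 1.5700)
q' = (-0.5784, 0.4805, 0.3564, 0.5546)
v' = (-1.9850, 1.1150, 1.6200)
ω' = (0.6987, 0.3031, 0.3102)

ω×(Iω) gyroscopic = (0.0016, -0.0256, 0.0096)
(τ − ω×Iω)/I = (-1.0133, 1.0311, -0.8980)
ω + α·dt = (0.6987, 0.3031, 0.3102)
2q̇ = q⊗(0,ω) = (-0.7010874, -0.4104438, 0.1505922, -0.3966552)
q' = normalize(q + ½dt·q⊗(0,ω)) = (-0.5784, 0.4805, 0.3564, 0.5546)
a = (0.1500, -0.8500, -0.8000)
p' = p + v·dt = (0.8000, -0.4800, 1.5700)
v + (F/m)dt = (-1.9850, 1.1150, 1.6200)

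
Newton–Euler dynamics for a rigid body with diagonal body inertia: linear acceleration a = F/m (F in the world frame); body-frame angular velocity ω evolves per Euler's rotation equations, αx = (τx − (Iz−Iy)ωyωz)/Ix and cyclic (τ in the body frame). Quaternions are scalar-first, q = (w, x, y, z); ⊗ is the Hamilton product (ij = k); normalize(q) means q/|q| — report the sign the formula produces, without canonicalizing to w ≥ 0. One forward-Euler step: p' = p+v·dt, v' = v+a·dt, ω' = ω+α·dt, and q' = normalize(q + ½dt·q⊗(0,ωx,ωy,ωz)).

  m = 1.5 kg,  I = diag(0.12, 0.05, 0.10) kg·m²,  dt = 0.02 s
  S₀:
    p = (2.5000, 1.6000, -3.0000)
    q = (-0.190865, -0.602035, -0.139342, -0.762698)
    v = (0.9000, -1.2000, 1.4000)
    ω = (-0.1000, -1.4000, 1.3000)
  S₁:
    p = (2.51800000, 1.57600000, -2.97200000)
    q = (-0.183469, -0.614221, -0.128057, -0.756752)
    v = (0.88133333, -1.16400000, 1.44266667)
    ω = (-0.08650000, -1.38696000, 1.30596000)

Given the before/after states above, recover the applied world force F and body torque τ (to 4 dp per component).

F = (-1.4000, 2.7000, 3.2000)
τ = (-0.0100, 0.0300, 0.0200)

ω₁ − ω₀ = (0.01350000, 0.01304000, 0.00596000)
τ = I·(Δω/dt) + ω₀×(Iω₀) = (-0.0100, 0.0300, 0.0200)
v₁ − v₀ = (-0.01866667, 0.03600000, 0.04266667)
F = m·Δv/dt = (-1.4000, 2.7000, 3.2000)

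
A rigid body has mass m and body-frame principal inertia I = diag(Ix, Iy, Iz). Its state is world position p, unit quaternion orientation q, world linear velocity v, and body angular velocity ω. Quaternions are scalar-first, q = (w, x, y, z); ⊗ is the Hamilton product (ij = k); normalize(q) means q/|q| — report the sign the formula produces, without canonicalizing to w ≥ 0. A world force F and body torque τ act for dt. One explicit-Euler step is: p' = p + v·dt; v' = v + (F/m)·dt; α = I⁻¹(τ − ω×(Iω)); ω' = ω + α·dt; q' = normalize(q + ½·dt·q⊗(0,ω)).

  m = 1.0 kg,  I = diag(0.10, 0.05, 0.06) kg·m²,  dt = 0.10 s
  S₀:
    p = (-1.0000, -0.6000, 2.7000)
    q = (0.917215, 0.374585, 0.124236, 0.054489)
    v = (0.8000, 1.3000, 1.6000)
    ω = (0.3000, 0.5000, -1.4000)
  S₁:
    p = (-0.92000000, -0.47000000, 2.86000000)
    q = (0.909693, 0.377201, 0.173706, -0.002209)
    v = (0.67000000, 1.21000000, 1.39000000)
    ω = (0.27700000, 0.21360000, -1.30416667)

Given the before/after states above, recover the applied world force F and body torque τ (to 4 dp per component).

F = (-1.3000, -0.9000, -2.1000)
τ = (-0.0300, -0.1600, 0.0500)

rate change Δω = (-0.02300000, -0.28640000, 0.09583333)
ω₀×(Iω₀) = (-0.0070, -0.0168, -0.0075)
applied torque τ = (-0.0300, -0.1600, 0.0500)
v₁ − v₀ = (-0.13000000, -0.09000000, -0.21000000)
F = m·Δv/dt = (-1.3000, -0.9000, -2.1000)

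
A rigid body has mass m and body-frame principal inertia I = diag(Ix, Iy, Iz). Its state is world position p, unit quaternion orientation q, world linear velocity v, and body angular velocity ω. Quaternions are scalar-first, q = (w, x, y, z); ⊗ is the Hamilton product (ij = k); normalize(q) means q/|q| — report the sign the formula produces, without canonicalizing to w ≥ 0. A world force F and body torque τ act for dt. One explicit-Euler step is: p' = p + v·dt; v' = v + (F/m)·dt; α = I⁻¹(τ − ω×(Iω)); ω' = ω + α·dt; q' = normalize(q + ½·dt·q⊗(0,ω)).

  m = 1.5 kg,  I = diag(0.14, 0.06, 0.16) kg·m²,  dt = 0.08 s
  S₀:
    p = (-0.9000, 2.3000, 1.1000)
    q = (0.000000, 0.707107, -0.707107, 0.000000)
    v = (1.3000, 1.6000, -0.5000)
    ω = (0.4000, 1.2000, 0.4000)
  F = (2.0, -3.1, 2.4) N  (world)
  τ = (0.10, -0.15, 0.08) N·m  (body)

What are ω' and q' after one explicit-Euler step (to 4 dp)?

ω' = (0.4297, 1.0043, 0.4592)
q' = (0.0226, 0.6948, -0.7174, 0.0452)

gyro term ω×Iω = (0.0480, -0.0032, -0.0384)
α = I⁻¹(τ − ω×Iω) = (0.3714, -2.4467, 0.7400)
ω + α·dt = (0.4297, 1.0043, 0.4592)
Hamilton product q⊗(0,ω) = (0.5656856, -0.2828428, -0.2828428, 1.1313712)
updated quaternion q' = (0.0226, 0.6948, -0.7174, 0.0452)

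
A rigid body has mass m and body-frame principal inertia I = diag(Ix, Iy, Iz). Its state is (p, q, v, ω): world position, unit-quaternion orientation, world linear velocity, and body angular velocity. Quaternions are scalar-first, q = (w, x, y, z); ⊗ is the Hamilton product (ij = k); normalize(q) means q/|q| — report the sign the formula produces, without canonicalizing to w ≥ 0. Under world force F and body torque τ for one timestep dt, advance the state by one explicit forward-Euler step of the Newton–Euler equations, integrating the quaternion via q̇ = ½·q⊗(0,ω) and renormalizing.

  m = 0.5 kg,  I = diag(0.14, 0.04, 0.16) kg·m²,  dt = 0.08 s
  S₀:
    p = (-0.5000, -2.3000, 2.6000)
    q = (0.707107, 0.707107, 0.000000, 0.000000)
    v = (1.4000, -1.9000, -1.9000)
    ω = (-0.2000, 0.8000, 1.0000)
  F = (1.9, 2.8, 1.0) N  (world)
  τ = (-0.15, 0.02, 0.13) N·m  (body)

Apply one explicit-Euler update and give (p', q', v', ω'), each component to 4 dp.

p' = (-0.3880, -2.4520, 2.4480)
q' = (0.7118, 0.7005, -0.0056, 0.0508)
v' = (1.7040, -1.4520, -1.7400)
ω' = (-0.3406, 0.8320, 1.0570)

new position p' = (-0.3880, -2.4520, 2.4480)
v + (F/m)dt = (1.7040, -1.4520, -1.7400)
precession coupling ω×(Iω) = (0.0960, 0.0040, 0.0160)
α = I⁻¹(τ − ω×Iω) = (-1.7571, 0.4000, 0.7125)
ω' = ω + α·dt = (-0.3406, 0.8320, 1.0570)
Hamilton product q⊗(0,ω) = (0.1414214, -0.1414214, -0.1414214, 1.2727926)
updated quaternion q' = (0.7118, 0.7005, -0.0056, 0.0508)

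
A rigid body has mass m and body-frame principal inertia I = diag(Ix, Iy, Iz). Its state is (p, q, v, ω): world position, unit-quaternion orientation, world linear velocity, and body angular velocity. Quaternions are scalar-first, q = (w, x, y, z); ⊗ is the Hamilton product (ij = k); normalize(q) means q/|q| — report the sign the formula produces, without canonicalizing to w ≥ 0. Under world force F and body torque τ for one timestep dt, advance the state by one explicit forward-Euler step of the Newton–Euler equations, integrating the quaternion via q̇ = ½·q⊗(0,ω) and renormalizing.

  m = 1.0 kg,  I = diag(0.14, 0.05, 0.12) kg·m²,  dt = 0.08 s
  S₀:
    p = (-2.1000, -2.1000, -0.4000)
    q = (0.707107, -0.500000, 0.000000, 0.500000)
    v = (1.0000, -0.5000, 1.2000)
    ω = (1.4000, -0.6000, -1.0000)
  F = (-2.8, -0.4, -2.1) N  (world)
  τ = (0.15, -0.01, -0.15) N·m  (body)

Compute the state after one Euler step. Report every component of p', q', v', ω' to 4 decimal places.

p' = (-2.0200, -2.1400, -0.3040)
q' = (0.7531, -0.4472, -0.0089, 0.4824)
v' = (0.7760, -0.5320, 1.0320)
ω' = (1.4617, -0.5712, -1.1504)

p' = p + v·dt = (-2.0200, -2.1400, -0.3040)
v + (F/m)dt = (0.7760, -0.5320, 1.0320)
ω×(Iω) gyroscopic = (0.0420, -0.0280, 0.0756)
α = I⁻¹(τ − ω×Iω) = (0.7714, 0.3600, -1.8800)
ω + α·dt = (1.4617, -0.5712, -1.1504)
2q̇ = q⊗(0,ω) = (1.2000000, 1.2899498, -0.2242642, -0.4071070)
q' = normalize(q + ½dt·q⊗(0,ω)) = (0.7531, -0.4472, -0.0089, 0.4824)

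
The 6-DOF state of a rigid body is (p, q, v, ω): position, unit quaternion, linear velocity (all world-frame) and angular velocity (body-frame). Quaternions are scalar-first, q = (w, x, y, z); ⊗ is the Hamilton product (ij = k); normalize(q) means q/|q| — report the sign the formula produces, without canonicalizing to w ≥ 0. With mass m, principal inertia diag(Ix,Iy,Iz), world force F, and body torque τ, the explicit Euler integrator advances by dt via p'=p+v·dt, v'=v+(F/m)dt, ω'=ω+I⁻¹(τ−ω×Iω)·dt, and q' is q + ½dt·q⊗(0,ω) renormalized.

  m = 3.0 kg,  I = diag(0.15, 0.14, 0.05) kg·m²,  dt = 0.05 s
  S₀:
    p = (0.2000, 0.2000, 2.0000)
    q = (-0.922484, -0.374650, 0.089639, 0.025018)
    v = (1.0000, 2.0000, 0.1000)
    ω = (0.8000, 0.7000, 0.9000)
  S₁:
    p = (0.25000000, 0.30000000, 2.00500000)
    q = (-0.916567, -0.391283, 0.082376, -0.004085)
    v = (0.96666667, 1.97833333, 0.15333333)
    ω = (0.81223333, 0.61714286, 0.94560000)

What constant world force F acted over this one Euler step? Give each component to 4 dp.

Δv = v₁−v₀ = (-0.03333333, -0.02166667, 0.05333333)
applied force F = (-2.0000, -1.3000, 3.2000)

F = (-2.0000, -1.3000, 3.2000)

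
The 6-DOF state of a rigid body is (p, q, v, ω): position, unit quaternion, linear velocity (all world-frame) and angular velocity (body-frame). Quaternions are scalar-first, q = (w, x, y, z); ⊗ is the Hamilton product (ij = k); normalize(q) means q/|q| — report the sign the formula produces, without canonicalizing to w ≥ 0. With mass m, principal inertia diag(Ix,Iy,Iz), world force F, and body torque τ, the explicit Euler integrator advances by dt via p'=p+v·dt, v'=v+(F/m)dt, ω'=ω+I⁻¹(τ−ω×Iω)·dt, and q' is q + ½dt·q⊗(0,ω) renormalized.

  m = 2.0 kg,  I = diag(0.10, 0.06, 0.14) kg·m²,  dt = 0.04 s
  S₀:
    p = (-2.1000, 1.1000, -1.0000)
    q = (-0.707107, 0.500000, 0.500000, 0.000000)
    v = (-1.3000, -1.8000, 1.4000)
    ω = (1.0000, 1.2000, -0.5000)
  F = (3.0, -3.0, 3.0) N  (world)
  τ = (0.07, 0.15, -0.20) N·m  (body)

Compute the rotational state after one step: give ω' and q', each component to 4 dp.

ω' = (1.0472, 1.2867, -0.5434)
q' = (-0.7287, 0.4806, 0.4878, 0.0091)

precession coupling ω×(Iω) = (-0.0480, 0.0200, -0.0480)
α = I⁻¹(τ − ω×Iω) = (1.1800, 2.1667, -1.0857)
new body rate ω' = (1.0472, 1.2867, -0.5434)
Hamilton product q⊗(0,ω) = (-1.1000000, -0.9571070, -0.5985284, 0.4535535)
updated quaternion q' = (-0.7287, 0.4806, 0.4878, 0.0091)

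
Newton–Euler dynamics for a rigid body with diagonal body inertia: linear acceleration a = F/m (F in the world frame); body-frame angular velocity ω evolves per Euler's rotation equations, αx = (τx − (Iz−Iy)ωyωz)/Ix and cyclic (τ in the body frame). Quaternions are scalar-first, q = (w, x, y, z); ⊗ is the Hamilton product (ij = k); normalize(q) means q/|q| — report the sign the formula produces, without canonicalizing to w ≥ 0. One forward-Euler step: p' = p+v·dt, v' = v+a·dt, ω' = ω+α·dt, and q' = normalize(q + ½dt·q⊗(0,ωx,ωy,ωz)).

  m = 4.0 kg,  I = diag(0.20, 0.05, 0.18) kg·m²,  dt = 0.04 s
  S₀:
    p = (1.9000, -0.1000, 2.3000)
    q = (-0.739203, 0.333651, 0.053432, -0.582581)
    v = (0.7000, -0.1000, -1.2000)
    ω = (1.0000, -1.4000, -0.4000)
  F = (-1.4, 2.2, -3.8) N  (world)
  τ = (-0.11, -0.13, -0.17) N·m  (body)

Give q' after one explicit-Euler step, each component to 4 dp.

q' = (-0.7486, 0.3019, 0.0651, -0.5867)

Hamilton product q⊗(0,ω) = (-0.4918786, -1.5761892, 0.5857636, -0.2248622)
q + ½dt·q⊗(0,ω), renormalized = (-0.7486, 0.3019, 0.0651, -0.5867)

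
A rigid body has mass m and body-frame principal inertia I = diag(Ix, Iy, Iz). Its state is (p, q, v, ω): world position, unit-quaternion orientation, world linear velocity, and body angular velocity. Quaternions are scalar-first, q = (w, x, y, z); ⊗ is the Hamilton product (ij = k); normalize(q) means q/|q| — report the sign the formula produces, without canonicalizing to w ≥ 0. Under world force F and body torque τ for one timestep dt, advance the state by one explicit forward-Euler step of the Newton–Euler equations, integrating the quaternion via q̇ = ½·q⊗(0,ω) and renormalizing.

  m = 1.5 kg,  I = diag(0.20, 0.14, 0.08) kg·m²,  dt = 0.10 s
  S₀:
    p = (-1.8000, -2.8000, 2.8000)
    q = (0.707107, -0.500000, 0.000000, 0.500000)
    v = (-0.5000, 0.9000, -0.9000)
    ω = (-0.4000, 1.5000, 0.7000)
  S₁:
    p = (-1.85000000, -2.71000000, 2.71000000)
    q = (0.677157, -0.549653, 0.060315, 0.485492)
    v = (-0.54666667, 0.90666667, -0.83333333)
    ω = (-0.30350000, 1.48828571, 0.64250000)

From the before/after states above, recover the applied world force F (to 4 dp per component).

v₁ − v₀ = (-0.04666667, 0.00666667, 0.06666667)
applied force F = (-0.7000, 0.1000, 1.0000)

F = (-0.7000, 0.1000, 1.0000)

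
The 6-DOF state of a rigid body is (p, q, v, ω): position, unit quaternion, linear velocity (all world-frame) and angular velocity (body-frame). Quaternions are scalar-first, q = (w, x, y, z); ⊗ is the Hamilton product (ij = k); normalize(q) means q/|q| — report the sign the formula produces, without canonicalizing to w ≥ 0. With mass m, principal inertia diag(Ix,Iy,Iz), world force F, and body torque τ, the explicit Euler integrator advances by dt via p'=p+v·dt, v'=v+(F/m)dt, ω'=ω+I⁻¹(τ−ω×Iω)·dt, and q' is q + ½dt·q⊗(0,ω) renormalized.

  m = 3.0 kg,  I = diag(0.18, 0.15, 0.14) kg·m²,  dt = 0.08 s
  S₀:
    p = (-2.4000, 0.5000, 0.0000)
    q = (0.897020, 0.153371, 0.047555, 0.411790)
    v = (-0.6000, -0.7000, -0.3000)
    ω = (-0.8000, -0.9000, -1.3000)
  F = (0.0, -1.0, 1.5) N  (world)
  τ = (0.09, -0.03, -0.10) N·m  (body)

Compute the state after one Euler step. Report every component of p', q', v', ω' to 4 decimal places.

new position p' = (-2.4480, 0.4440, -0.0240)
v + (F/m)dt = (-0.6000, -0.7267, -0.2600)
α = I⁻¹(τ − ω×Iω) = (0.5650, -0.4773, -0.5600)
new body rate ω' = (-0.7548, -0.9382, -1.3448)
2q̇ = q⊗(0,ω) = (0.7008233, -0.4088265, -0.9373677, -1.2661159)
updated quaternion q' = (0.9227, 0.1367, 0.0100, 0.3602)

p' = (-2.4480, 0.4440, -0.0240)
q' = (0.9227, 0.1367, 0.0100, 0.3602)
v' = (-0.6000, -0.7267, -0.2600)
ω' = (-0.7548, -0.9382, -1.3448)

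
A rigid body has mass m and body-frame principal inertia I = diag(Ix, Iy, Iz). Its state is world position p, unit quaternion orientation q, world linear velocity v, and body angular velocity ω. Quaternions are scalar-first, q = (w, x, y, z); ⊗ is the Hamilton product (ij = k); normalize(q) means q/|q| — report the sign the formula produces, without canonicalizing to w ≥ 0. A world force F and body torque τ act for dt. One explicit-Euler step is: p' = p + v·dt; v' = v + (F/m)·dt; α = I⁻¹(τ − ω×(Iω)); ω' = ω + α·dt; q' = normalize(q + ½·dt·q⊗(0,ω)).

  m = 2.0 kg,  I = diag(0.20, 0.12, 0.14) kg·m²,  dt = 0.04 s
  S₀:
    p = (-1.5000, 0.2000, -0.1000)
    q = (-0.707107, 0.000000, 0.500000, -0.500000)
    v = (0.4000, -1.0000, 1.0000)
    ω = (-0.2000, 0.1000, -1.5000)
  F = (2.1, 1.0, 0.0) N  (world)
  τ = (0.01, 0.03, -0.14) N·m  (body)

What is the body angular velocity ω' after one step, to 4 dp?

ω' = (-0.1974, 0.1040, -1.5405)

precession coupling ω×(Iω) = (-0.0030, 0.0180, 0.0016)
α = I⁻¹(τ − ω×Iω) = (0.0650, 0.1000, -1.0114)
ω' = ω + α·dt = (-0.1974, 0.1040, -1.5405)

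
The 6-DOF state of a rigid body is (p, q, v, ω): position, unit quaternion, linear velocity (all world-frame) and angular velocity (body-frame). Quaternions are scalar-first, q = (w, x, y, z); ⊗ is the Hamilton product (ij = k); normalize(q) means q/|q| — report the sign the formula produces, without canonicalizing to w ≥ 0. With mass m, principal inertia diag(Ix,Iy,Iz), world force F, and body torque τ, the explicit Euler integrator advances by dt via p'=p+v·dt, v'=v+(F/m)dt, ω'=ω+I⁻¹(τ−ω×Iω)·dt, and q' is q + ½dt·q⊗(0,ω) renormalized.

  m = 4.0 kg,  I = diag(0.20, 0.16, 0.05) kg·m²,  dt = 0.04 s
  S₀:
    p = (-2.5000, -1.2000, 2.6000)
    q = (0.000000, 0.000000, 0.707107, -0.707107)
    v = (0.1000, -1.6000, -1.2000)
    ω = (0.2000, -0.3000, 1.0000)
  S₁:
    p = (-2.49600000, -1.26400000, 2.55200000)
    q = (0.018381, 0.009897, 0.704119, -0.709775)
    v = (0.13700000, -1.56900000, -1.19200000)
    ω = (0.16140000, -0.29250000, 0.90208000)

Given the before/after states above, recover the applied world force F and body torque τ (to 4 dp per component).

ω₁ − ω₀ = (-0.03860000, 0.00750000, -0.09792000)
τ = I·(Δω/dt) + ω₀×(Iω₀) = (-0.1600, 0.0600, -0.1200)
Δv = v₁−v₀ = (0.03700000, 0.03100000, 0.00800000)
F = m·Δv/dt = (3.7000, 3.1000, 0.8000)

F = (3.7000, 3.1000, 0.8000)
τ = (-0.1600, 0.0600, -0.1200)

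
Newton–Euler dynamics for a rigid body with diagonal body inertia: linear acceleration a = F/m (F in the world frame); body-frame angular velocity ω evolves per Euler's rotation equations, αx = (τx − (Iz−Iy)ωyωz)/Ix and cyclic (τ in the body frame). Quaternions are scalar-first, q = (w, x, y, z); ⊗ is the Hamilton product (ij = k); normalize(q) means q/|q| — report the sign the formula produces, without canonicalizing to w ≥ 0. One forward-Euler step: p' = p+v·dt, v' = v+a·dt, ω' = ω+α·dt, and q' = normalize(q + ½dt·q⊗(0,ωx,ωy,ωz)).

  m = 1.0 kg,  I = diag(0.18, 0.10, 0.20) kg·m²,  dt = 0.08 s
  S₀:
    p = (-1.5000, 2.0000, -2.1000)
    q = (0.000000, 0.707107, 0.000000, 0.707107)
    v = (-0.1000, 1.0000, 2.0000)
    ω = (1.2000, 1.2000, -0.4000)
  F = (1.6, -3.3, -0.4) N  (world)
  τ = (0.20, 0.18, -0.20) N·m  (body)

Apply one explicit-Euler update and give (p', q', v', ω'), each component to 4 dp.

p' = (-1.5080, 2.0800, -1.9400)
q' = (-0.0226, 0.6715, 0.0451, 0.7393)
v' = (0.0280, 0.7360, 1.9680)
ω' = (1.3102, 1.3363, -0.4339)

linear accel F/m = (1.6000, -3.3000, -0.4000)
p + v·dt = (-1.5080, 2.0800, -1.9400)
new velocity v' = (0.0280, 0.7360, 1.9680)
angular accel α = (1.3778, 1.7040, -0.4240)
ω + α·dt = (1.3102, 1.3363, -0.4339)
Hamilton product q⊗(0,ω) = (-0.5656856, -0.8485284, 1.1313712, 0.8485284)
updated quaternion q' = (-0.0226, 0.6715, 0.0451, 0.7393)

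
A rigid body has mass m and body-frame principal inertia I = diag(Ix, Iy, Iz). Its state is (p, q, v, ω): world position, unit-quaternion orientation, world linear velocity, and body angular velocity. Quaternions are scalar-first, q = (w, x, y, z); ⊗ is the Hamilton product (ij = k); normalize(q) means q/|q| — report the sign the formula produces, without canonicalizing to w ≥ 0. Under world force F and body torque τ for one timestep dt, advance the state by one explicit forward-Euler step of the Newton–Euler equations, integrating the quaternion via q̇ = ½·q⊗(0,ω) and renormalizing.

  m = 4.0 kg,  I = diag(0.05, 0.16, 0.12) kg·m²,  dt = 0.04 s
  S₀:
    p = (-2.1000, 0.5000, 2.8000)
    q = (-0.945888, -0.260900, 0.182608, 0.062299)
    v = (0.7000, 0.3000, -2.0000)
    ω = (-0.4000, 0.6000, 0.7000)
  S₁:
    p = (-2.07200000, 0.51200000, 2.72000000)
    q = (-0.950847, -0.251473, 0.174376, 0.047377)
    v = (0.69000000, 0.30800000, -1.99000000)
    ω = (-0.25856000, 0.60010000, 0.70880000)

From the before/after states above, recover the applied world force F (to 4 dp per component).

F = (-1.0000, 0.8000, 1.0000)

v₁ − v₀ = (-0.01000000, 0.00800000, 0.01000000)
applied force F = (-1.0000, 0.8000, 1.0000)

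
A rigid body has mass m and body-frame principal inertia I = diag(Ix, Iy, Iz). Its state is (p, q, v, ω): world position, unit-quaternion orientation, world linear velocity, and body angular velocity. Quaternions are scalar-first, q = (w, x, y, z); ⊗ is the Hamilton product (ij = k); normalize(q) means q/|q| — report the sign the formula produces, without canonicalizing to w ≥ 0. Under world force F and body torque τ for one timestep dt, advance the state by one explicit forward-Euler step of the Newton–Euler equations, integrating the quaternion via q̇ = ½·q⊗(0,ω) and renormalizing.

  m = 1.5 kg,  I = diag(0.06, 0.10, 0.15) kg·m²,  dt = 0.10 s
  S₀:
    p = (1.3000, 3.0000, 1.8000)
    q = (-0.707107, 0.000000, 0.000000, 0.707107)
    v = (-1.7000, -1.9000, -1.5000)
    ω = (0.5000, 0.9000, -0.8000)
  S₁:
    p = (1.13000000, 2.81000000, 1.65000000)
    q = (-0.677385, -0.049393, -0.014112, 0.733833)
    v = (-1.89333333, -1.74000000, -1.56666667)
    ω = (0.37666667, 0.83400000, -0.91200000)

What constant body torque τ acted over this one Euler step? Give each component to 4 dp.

ω₁ − ω₀ = (-0.12333333, -0.06600000, -0.11200000)
applied torque τ = (-0.1100, -0.0300, -0.1500)

τ = (-0.1100, -0.0300, -0.1500)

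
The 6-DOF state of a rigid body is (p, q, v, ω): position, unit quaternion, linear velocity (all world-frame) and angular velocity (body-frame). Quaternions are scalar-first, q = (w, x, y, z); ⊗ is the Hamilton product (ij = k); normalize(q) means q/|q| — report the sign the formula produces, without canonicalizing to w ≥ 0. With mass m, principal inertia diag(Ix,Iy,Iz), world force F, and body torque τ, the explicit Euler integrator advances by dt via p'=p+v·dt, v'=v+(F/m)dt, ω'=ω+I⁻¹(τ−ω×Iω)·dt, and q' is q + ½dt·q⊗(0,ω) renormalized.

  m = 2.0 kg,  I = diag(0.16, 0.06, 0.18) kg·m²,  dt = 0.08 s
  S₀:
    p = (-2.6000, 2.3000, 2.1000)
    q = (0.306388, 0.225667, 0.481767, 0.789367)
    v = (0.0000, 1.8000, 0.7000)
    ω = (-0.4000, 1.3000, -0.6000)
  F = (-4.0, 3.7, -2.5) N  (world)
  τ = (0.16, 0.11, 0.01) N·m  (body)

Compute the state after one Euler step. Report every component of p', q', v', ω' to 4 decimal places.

linear accel F/m = (-2.0000, 1.8500, -1.2500)
p' = p + v·dt = (-2.6000, 2.4440, 2.1560)
v' = v + a·dt = (-0.1600, 1.9480, 0.6000)
α = I⁻¹(τ − ω×Iω) = (1.5850, 1.9133, -0.2333)
ω' = ω + α·dt = (-0.2732, 1.4531, -0.6187)
Hamilton product q⊗(0,ω) = (-0.0624101, -1.4377925, 0.2179578, 0.3022411)
q' = normalize(q + ½dt·q⊗(0,ω)) = (0.3034, 0.1679, 0.4896, 0.8000)

p' = (-2.6000, 2.4440, 2.1560)
q' = (0.3034, 0.1679, 0.4896, 0.8000)
v' = (-0.1600, 1.9480, 0.6000)
ω' = (-0.2732, 1.4531, -0.6187)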